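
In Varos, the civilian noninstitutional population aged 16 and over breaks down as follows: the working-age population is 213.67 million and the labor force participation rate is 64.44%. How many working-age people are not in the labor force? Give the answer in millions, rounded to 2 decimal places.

Share not in the labor force = 1 − 0.6444 = 0.3556.
Not in labor force = 0.3556 × 213.67 ≈ 75.98 million.

About 75.98 million are not in the labor force.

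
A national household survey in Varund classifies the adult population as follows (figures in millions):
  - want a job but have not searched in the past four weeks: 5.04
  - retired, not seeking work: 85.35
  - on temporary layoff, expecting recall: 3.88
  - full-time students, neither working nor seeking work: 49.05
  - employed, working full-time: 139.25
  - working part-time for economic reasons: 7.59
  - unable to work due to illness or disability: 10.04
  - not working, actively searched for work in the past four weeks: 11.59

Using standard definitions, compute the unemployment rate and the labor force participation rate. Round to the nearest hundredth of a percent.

Unemployment rate ≈ 9.53%; labor force participation rate ≈ 52.06%.

Employed = 139.25 + 7.59 = 146.84 million (anyone who worked, including part-time for economic reasons, counts as employed).
Unemployed = 3.88 + 11.59 = 15.47 million (jobless and actively searching, or on temporary layoff).
Labor force = 146.84 + 15.47 = 162.31 million.
Not in labor force = 5.04 + 85.35 + 49.05 + 10.04 = 149.48 million (those not working and not actively searching are outside the labor force — including those who want a job but have given up searching).
Civilian working-age population = 162.31 + 149.48 = 311.79 million.
Unemployment rate = 15.47 / 162.31 = 9.53%.
Labor force participation rate = 162.31 / 311.79 = 52.06%.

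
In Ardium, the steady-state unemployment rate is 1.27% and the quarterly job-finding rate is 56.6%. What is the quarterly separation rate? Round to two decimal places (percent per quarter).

Separation rate ≈ 0.73% per quarter.

From u* = s/(s+f): s = u·f/(1−u).
s = 0.0127 × 56.6 / (1 − 0.0127) = 0.7188 / 0.9873 ≈ 0.73% per quarter.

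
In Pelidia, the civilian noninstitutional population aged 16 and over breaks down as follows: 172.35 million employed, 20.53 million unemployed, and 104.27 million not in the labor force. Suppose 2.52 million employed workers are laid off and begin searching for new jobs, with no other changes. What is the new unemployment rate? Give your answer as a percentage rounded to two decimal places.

New unemployment rate ≈ 11.95%.

Initially, labor force = 172.35 + 20.53 = 192.88 million, so u = 20.53/192.88 = 10.64%.
After the change, employed falls and unemployed rises by 2.52; labor force unchanged → E = 169.83, U = 23.05, labor force = 192.88 million.
New unemployment rate = 23.05 / 192.88 = 11.95%.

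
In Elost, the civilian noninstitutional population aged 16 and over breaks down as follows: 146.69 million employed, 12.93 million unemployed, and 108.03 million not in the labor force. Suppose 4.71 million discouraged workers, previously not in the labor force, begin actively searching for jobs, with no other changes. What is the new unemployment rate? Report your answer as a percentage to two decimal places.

New unemployment rate ≈ 10.73%.

Initially, labor force = 146.69 + 12.93 = 159.62 million, so u = 12.93/159.62 = 8.10%.
After the change, unemployed and labor force both rise by 4.71 → E = 146.69, U = 17.64, labor force = 164.33 million.
New unemployment rate = 17.64 / 164.33 = 10.73%.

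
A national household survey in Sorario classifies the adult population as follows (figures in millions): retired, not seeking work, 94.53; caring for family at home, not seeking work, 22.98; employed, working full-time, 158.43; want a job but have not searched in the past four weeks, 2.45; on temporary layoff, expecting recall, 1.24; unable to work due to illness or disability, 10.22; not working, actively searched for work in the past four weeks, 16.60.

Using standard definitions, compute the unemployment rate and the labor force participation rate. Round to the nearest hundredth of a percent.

Unemployment rate ≈ 10.12%; labor force participation rate ≈ 57.52%.

Employed = 158.43 million.
Unemployed = 1.24 + 16.60 = 17.84 million (jobless and actively searching, or on temporary layoff).
Labor force = 158.43 + 17.84 = 176.27 million.
Not in labor force = 94.53 + 22.98 + 2.45 + 10.22 = 130.18 million (those not working and not actively searching are outside the labor force — including those who want a job but have given up searching).
Civilian working-age population = 176.27 + 130.18 = 306.45 million.
Unemployment rate = 17.84 / 176.27 = 10.12%.
Labor force participation rate = 176.27 / 306.45 = 57.52%.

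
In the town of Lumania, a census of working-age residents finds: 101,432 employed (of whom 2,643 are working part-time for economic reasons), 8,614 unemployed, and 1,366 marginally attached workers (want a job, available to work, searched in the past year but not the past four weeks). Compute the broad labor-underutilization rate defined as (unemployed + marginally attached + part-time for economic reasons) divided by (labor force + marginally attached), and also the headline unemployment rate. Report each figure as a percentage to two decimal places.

Labor force = 101,432 + 8,614 = 110,046.
Numerator = 8,614 + 1,366 + 2,643 = 12,623.
Denominator = 110,046 + 1,366 = 111,412.
Broad rate = 12,623 / 111,412 = 11.33%.
Headline unemployment rate = 8,614 / 110,046 = 7.83%.

Broad underutilization rate ≈ 11.33%; headline unemployment rate ≈ 7.83%.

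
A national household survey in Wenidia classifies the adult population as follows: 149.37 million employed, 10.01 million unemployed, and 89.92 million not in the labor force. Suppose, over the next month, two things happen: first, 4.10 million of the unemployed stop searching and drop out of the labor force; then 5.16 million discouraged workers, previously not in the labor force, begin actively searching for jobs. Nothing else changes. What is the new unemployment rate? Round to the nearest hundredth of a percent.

Initially, labor force = 149.37 + 10.01 = 159.38 million, so u = 10.01/159.38 = 6.28%.
After the first change, unemployed and labor force both fall by 4.10 → E = 149.37, U = 5.91, labor force = 155.28 million.
After the second change, unemployed and labor force both rise by 5.16 → E = 149.37, U = 11.07, labor force = 160.44 million.
New unemployment rate = 11.07 / 160.44 = 6.90%.

New unemployment rate ≈ 6.90%.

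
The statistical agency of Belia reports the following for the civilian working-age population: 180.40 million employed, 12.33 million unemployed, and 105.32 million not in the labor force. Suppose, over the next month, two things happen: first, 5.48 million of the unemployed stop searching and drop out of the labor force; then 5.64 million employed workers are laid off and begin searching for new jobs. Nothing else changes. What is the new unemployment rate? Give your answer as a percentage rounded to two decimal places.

New unemployment rate ≈ 6.67%.

Initially, labor force = 180.40 + 12.33 = 192.73 million, so u = 12.33/192.73 = 6.40%.
After the first change, unemployed and labor force both fall by 5.48 → E = 180.40, U = 6.85, labor force = 187.25 million.
After the second change, employed falls and unemployed rises by 5.64; labor force unchanged → E = 174.76, U = 12.49, labor force = 187.25 million.
New unemployment rate = 12.49 / 187.25 = 6.67%.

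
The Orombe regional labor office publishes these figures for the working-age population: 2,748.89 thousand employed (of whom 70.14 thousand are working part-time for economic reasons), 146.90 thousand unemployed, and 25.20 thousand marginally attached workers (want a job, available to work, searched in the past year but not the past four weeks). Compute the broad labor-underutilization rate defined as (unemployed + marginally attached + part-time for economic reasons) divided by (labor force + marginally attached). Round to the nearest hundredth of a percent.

Labor force = 2,748.89 + 146.90 = 2,895.79 thousand.
Numerator = 146.90 + 25.20 + 70.14 = 242.24 thousand.
Denominator = 2,895.79 + 25.20 = 2,920.99 thousand.
Broad rate = 242.24 / 2,920.99 = 8.29%.

Broad underutilization rate ≈ 8.29%.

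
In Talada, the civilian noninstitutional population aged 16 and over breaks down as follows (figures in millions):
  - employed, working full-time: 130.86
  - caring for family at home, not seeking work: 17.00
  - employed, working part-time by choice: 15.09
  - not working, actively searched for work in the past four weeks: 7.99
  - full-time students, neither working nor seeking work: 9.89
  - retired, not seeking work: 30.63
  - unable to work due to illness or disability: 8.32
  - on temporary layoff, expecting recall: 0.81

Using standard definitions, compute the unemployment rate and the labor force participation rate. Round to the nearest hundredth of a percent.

Employed = 130.86 + 15.09 = 145.95 million.
Unemployed = 7.99 + 0.81 = 8.80 million (jobless and actively searching, or on temporary layoff).
Labor force = 145.95 + 8.80 = 154.75 million.
Not in labor force = 17.00 + 9.89 + 30.63 + 8.32 = 65.84 million (those not working and not actively searching are outside the labor force).
Civilian working-age population = 154.75 + 65.84 = 220.59 million.
Unemployment rate = 8.80 / 154.75 = 5.69%.
Labor force participation rate = 154.75 / 220.59 = 70.15%.

Unemployment rate ≈ 5.69%; labor force participation rate ≈ 70.15%.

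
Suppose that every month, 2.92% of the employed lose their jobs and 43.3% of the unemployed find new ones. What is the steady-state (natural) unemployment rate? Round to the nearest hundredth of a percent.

At steady state the flows balance: s·E = f·U, so U/(E+U) = s/(s+f).
u* = 2.92 / (2.92 + 43.3) = 2.92 / 46.22 = 6.32%.

Steady-state unemployment rate ≈ 6.32%.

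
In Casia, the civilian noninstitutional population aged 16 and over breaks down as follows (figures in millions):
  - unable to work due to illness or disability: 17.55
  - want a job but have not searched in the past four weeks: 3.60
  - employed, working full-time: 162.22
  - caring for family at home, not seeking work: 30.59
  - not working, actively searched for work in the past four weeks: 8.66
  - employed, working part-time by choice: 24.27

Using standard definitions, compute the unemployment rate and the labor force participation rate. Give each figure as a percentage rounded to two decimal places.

Employed = 162.22 + 24.27 = 186.49 million.
Unemployed = 8.66 million.
Labor force = 186.49 + 8.66 = 195.15 million.
Not in labor force = 17.55 + 3.60 + 30.59 = 51.74 million (those not working and not actively searching are outside the labor force — including those who want a job but have given up searching).
Civilian working-age population = 195.15 + 51.74 = 246.89 million.
Unemployment rate = 8.66 / 195.15 = 4.44%.
Labor force participation rate = 195.15 / 246.89 = 79.04%.

Unemployment rate ≈ 4.44%; labor force participation rate ≈ 79.04%.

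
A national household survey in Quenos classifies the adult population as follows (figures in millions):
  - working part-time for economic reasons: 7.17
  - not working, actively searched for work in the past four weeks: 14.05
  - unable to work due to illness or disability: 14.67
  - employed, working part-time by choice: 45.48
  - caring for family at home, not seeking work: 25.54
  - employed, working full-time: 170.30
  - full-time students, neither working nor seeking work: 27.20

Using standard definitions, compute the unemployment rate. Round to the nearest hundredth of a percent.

Unemployment rate ≈ 5.93%.

Employed = 7.17 + 45.48 + 170.30 = 222.95 million (anyone who worked, including part-time for economic reasons, counts as employed).
Unemployed = 14.05 million.
Labor force = 222.95 + 14.05 = 237.00 million.
Unemployment rate = 14.05 / 237.00 = 5.93%.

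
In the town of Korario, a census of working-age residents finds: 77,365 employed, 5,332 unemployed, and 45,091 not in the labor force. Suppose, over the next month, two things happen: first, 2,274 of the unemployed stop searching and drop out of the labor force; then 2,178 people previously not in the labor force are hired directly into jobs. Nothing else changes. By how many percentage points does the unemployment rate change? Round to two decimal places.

Initially, labor force = 77,365 + 5,332 = 82,697, so u = 5,332/82,697 = 6.45%.
After the first change, unemployed and labor force both fall by 2,274 → E = 77,365, U = 3,058, labor force = 80,423.
After the second change, employed and labor force both rise by 2,178; unemployed unchanged → E = 79,543, U = 3,058, labor force = 82,601.
New unemployment rate = 3,058 / 82,601 = 3.70%.
Change = 3.70% − 6.45% = −2.75 percentage points.

The unemployment rate changes by −2.75 percentage points.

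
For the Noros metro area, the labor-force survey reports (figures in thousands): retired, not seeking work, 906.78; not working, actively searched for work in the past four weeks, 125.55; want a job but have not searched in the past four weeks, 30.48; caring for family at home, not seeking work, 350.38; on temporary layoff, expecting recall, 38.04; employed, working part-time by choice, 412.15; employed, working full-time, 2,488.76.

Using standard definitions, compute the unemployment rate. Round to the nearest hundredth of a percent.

Unemployment rate ≈ 5.34%.

Employed = 412.15 + 2,488.76 = 2,900.91 thousand.
Unemployed = 125.55 + 38.04 = 163.59 thousand (jobless and actively searching, or on temporary layoff).
Labor force = 2,900.91 + 163.59 = 3,064.50 thousand.
Unemployment rate = 163.59 / 3,064.50 = 5.34%.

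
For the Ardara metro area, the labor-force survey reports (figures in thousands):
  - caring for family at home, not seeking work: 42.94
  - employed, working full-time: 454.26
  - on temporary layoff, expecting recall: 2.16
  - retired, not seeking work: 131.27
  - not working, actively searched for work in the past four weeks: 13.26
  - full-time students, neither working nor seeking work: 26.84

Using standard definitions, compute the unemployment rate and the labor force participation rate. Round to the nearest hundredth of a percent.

Unemployment rate ≈ 3.28%; labor force participation rate ≈ 70.03%.

Employed = 454.26 thousand.
Unemployed = 2.16 + 13.26 = 15.42 thousand (jobless and actively searching, or on temporary layoff).
Labor force = 454.26 + 15.42 = 469.68 thousand.
Not in labor force = 42.94 + 131.27 + 26.84 = 201.05 thousand (those not working and not actively searching are outside the labor force).
Civilian working-age population = 469.68 + 201.05 = 670.73 thousand.
Unemployment rate = 15.42 / 469.68 = 3.28%.
Labor force participation rate = 469.68 / 670.73 = 70.03%.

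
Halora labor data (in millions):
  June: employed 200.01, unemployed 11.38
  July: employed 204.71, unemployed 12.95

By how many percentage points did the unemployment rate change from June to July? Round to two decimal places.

The unemployment rate changed by +0.57 percentage points.

June: labor force = 200.01 + 11.38 = 211.39; u = 11.38/211.39 = 5.38%.
July: labor force = 204.71 + 12.95 = 217.66; u = 12.95/217.66 = 5.95%.
Change = 5.95% − 5.38% = +0.57 pp.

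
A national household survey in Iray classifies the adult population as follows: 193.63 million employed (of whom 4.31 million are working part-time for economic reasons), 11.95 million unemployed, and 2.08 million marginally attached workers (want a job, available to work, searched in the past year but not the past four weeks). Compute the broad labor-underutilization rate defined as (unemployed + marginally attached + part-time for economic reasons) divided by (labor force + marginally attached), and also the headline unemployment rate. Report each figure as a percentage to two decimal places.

Labor force = 193.63 + 11.95 = 205.58 million.
Numerator = 11.95 + 2.08 + 4.31 = 18.34 million.
Denominator = 205.58 + 2.08 = 207.66 million.
Broad rate = 18.34 / 207.66 = 8.83%.
Headline unemployment rate = 11.95 / 205.58 = 5.81%.

Broad underutilization rate ≈ 8.83%; headline unemployment rate ≈ 5.81%.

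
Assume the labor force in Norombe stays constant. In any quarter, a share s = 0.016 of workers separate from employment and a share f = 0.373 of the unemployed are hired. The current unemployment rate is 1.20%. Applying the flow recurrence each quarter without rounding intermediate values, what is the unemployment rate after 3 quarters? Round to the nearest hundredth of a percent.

With a fixed labor force, u_{t+1} = u_t + s·(1−u_t) − f·u_t = u_t·(1−s−f) + s.
Here 1−s−f = 0.611 and s = 0.016.
u_1 = 0.012000 × 0.611 + 0.016 = 0.023332.
u_2 = 0.023332 × 0.611 + 0.016 = 0.030256.
u_3 = 0.030256 × 0.611 + 0.016 = 0.034486.

Unemployment rate after three quarters ≈ 3.45%.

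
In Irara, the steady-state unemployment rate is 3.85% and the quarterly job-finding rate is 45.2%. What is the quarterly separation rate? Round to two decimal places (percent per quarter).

From u* = s/(s+f): s = u·f/(1−u).
s = 0.0385 × 45.2 / (1 − 0.0385) = 1.7402 / 0.9615 ≈ 1.81% per quarter.

Separation rate ≈ 1.81% per quarter.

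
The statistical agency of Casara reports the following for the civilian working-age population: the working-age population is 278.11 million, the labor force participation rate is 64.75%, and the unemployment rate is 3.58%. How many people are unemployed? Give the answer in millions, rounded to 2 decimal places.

Labor force = 0.6475 × 278.11 = 180.08 million.
Unemployed = 0.0358 × 180.08 ≈ 6.45 million.

About 6.45 million are unemployed.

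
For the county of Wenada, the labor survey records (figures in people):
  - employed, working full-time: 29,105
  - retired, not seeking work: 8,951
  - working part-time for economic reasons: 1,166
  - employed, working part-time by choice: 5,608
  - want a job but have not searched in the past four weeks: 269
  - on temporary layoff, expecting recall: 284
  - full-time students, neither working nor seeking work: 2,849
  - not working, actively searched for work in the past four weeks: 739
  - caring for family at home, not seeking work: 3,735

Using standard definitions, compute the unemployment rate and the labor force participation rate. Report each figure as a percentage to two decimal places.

Unemployment rate ≈ 2.77%; labor force participation rate ≈ 70.01%.

Employed = 29,105 + 1,166 + 5,608 = 35,879 (anyone who worked, including part-time for economic reasons, counts as employed).
Unemployed = 284 + 739 = 1,023 (jobless and actively searching, or on temporary layoff).
Labor force = 35,879 + 1,023 = 36,902.
Not in labor force = 8,951 + 269 + 2,849 + 3,735 = 15,804 (those not working and not actively searching are outside the labor force — including those who want a job but have given up searching).
Civilian working-age population = 36,902 + 15,804 = 52,706.
Unemployment rate = 1,023 / 36,902 = 2.77%.
Labor force participation rate = 36,902 / 52,706 = 70.01%.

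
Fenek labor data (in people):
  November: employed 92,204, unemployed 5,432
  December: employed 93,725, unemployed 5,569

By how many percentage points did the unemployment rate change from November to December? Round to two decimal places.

November: labor force = 92,204 + 5,432 = 97,636; u = 5,432/97,636 = 5.56%.
December: labor force = 93,725 + 5,569 = 99,294; u = 5,569/99,294 = 5.61%.
Change = 5.61% − 5.56% = +0.05 pp.

The unemployment rate changed by +0.05 percentage points.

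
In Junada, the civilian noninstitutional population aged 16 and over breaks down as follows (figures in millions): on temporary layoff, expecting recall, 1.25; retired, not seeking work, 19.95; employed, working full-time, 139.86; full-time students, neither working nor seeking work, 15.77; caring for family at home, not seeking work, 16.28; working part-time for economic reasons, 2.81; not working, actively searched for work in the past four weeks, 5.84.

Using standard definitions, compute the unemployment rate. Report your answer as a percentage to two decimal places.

Unemployment rate ≈ 4.73%.

Employed = 139.86 + 2.81 = 142.67 million (anyone who worked, including part-time for economic reasons, counts as employed).
Unemployed = 1.25 + 5.84 = 7.09 million (jobless and actively searching, or on temporary layoff).
Labor force = 142.67 + 7.09 = 149.76 million.
Unemployment rate = 7.09 / 149.76 = 4.73%.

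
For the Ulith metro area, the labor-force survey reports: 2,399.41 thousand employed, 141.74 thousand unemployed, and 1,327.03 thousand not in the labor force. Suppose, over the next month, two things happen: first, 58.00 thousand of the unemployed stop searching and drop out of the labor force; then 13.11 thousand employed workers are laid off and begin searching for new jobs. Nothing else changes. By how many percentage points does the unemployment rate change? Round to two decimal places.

The unemployment rate changes by −1.68 percentage points.

Initially, labor force = 2,399.41 + 141.74 = 2,541.15 thousand, so u = 141.74/2,541.15 = 5.58%.
After the first change, unemployed and labor force both fall by 58.00 → E = 2,399.41, U = 83.74, labor force = 2,483.15 thousand.
After the second change, employed falls and unemployed rises by 13.11; labor force unchanged → E = 2,386.30, U = 96.85, labor force = 2,483.15 thousand.
New unemployment rate = 96.85 / 2,483.15 = 3.90%.
Change = 3.90% − 5.58% = −1.68 percentage points.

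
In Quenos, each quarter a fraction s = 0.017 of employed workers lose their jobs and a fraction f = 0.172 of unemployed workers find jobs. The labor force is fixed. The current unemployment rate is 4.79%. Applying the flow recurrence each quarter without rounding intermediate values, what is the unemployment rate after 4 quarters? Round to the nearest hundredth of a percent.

With a fixed labor force, u_{t+1} = u_t + s·(1−u_t) − f·u_t = u_t·(1−s−f) + s.
Here 1−s−f = 0.811 and s = 0.017.
u_1 = 0.047900 × 0.811 + 0.017 = 0.055847.
u_2 = 0.055847 × 0.811 + 0.017 = 0.062292.
u_3 = 0.062292 × 0.811 + 0.017 = 0.067519.
u_4 = 0.067519 × 0.811 + 0.017 = 0.071758.

Unemployment rate after four quarters ≈ 7.18%.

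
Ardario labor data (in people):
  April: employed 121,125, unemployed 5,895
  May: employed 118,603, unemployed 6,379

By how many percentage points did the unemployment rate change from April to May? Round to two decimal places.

April: labor force = 121,125 + 5,895 = 127,020; u = 5,895/127,020 = 4.64%.
May: labor force = 118,603 + 6,379 = 124,982; u = 6,379/124,982 = 5.10%.
Change = 5.10% − 4.64% = +0.46 pp.

The unemployment rate changed by +0.46 percentage points.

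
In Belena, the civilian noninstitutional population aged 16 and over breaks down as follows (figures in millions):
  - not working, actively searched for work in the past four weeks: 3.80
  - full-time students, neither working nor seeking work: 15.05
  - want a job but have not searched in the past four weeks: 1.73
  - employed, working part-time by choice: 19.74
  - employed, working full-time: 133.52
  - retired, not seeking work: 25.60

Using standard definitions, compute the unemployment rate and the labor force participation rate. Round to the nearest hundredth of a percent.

Employed = 19.74 + 133.52 = 153.26 million.
Unemployed = 3.80 million.
Labor force = 153.26 + 3.80 = 157.06 million.
Not in labor force = 15.05 + 1.73 + 25.60 = 42.38 million (those not working and not actively searching are outside the labor force — including those who want a job but have given up searching).
Civilian working-age population = 157.06 + 42.38 = 199.44 million.
Unemployment rate = 3.80 / 157.06 = 2.42%.
Labor force participation rate = 157.06 / 199.44 = 78.75%.

Unemployment rate ≈ 2.42%; labor force participation rate ≈ 78.75%.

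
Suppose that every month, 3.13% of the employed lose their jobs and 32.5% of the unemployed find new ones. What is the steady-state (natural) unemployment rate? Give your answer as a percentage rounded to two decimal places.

At steady state the flows balance: s·E = f·U, so U/(E+U) = s/(s+f).
u* = 3.13 / (3.13 + 32.5) = 3.13 / 35.63 = 8.78%.

Steady-state unemployment rate ≈ 8.78%.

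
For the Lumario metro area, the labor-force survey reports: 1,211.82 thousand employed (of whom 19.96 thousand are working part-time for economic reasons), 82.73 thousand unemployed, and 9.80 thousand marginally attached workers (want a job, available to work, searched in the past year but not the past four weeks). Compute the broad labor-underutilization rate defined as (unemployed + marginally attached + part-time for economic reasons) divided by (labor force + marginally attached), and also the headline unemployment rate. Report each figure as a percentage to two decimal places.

Broad underutilization rate ≈ 8.62%; headline unemployment rate ≈ 6.39%.

Labor force = 1,211.82 + 82.73 = 1,294.55 thousand.
Numerator = 82.73 + 9.80 + 19.96 = 112.49 thousand.
Denominator = 1,294.55 + 9.80 = 1,304.35 thousand.
Broad rate = 112.49 / 1,304.35 = 8.62%.
Headline unemployment rate = 82.73 / 1,294.55 = 6.39%.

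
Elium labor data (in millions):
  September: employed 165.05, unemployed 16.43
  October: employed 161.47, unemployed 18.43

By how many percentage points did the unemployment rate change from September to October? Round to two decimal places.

The unemployment rate changed by +1.19 percentage points.

September: labor force = 165.05 + 16.43 = 181.48; u = 16.43/181.48 = 9.05%.
October: labor force = 161.47 + 18.43 = 179.90; u = 18.43/179.90 = 10.24%.
Change = 10.24% − 9.05% = +1.19 pp.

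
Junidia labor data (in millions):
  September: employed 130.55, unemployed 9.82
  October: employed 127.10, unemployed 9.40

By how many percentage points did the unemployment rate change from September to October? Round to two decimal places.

The unemployment rate changed by −0.11 percentage points.

September: labor force = 130.55 + 9.82 = 140.37; u = 9.82/140.37 = 7.00%.
October: labor force = 127.10 + 9.40 = 136.50; u = 9.40/136.50 = 6.89%.
Change = 6.89% − 7.00% = −0.11 pp.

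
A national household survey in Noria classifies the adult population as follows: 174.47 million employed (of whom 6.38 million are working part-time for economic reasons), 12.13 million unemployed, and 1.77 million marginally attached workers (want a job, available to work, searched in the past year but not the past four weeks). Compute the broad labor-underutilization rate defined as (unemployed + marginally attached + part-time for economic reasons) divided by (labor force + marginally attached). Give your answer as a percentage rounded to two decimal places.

Labor force = 174.47 + 12.13 = 186.60 million.
Numerator = 12.13 + 1.77 + 6.38 = 20.28 million.
Denominator = 186.60 + 1.77 = 188.37 million.
Broad rate = 20.28 / 188.37 = 10.77%.

Broad underutilization rate ≈ 10.77%.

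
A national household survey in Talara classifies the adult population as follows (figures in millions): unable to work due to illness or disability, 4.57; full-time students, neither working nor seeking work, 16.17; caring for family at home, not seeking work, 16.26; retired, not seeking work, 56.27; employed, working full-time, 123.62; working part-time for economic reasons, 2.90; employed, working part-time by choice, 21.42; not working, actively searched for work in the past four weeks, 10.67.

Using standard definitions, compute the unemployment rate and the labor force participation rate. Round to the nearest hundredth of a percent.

Employed = 123.62 + 2.90 + 21.42 = 147.94 million (anyone who worked, including part-time for economic reasons, counts as employed).
Unemployed = 10.67 million.
Labor force = 147.94 + 10.67 = 158.61 million.
Not in labor force = 4.57 + 16.17 + 16.26 + 56.27 = 93.27 million (those not working and not actively searching are outside the labor force).
Civilian working-age population = 158.61 + 93.27 = 251.88 million.
Unemployment rate = 10.67 / 158.61 = 6.73%.
Labor force participation rate = 158.61 / 251.88 = 62.97%.

Unemployment rate ≈ 6.73%; labor force participation rate ≈ 62.97%.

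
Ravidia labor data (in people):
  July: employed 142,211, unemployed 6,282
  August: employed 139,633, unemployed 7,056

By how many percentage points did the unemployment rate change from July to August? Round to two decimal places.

The unemployment rate changed by +0.58 percentage points.

July: labor force = 142,211 + 6,282 = 148,493; u = 6,282/148,493 = 4.23%.
August: labor force = 139,633 + 7,056 = 146,689; u = 7,056/146,689 = 4.81%.
Change = 4.81% − 4.23% = +0.58 pp.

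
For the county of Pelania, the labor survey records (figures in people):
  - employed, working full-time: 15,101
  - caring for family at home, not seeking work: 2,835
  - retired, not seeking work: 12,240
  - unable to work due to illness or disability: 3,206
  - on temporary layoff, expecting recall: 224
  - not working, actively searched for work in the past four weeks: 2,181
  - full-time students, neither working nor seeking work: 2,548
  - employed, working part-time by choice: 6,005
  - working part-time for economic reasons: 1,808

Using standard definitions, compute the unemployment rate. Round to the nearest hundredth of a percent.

Employed = 15,101 + 6,005 + 1,808 = 22,914 (anyone who worked, including part-time for economic reasons, counts as employed).
Unemployed = 224 + 2,181 = 2,405 (jobless and actively searching, or on temporary layoff).
Labor force = 22,914 + 2,405 = 25,319.
Unemployment rate = 2,405 / 25,319 = 9.50%.

Unemployment rate ≈ 9.50%.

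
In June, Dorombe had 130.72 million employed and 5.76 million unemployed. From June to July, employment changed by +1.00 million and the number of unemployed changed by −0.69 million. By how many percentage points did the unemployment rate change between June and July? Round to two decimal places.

The unemployment rate changed by −0.51 percentage points.

June: labor force = 130.72 + 5.76 = 136.48; u = 5.76/136.48 = 4.22%.
July: labor force = 131.72 + 5.07 = 136.79; u = 5.07/136.79 = 3.71%.
Change = 3.71% − 4.22% = −0.51 pp.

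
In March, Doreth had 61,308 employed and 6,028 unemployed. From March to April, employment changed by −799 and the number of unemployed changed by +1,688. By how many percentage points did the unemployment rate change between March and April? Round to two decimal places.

The unemployment rate changed by +2.36 percentage points.

March: labor force = 61,308 + 6,028 = 67,336; u = 6,028/67,336 = 8.95%.
April: labor force = 60,509 + 7,716 = 68,225; u = 7,716/68,225 = 11.31%.
Change = 11.31% − 8.95% = +2.36 pp.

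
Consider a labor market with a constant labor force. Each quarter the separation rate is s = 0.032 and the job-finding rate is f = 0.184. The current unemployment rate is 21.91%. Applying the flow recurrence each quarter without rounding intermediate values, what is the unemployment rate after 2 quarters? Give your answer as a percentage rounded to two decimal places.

Unemployment rate after two quarters ≈ 19.18%.

With a fixed labor force, u_{t+1} = u_t + s·(1−u_t) − f·u_t = u_t·(1−s−f) + s.
Here 1−s−f = 0.784 and s = 0.032.
u_1 = 0.219100 × 0.784 + 0.032 = 0.203774.
u_2 = 0.203774 × 0.784 + 0.032 = 0.191759.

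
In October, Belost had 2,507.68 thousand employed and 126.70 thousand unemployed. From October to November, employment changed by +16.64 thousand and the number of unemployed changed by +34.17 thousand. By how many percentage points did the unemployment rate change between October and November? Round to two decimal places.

The unemployment rate changed by +1.18 percentage points.

October: labor force = 2,507.68 + 126.70 = 2,634.38; u = 126.70/2,634.38 = 4.81%.
November: labor force = 2,524.32 + 160.87 = 2,685.19; u = 160.87/2,685.19 = 5.99%.
Change = 5.99% − 4.81% = +1.18 pp.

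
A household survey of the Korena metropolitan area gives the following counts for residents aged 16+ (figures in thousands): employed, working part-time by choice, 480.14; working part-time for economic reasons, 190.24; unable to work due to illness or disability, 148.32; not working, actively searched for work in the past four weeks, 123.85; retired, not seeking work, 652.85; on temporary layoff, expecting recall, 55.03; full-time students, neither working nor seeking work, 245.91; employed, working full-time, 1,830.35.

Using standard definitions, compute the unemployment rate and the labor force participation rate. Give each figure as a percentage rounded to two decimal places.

Unemployment rate ≈ 6.68%; labor force participation rate ≈ 71.90%.

Employed = 480.14 + 190.24 + 1,830.35 = 2,500.73 thousand (anyone who worked, including part-time for economic reasons, counts as employed).
Unemployed = 123.85 + 55.03 = 178.88 thousand (jobless and actively searching, or on temporary layoff).
Labor force = 2,500.73 + 178.88 = 2,679.61 thousand.
Not in labor force = 148.32 + 652.85 + 245.91 = 1,047.08 thousand (those not working and not actively searching are outside the labor force).
Civilian working-age population = 2,679.61 + 1,047.08 = 3,726.69 thousand.
Unemployment rate = 178.88 / 2,679.61 = 6.68%.
Labor force participation rate = 2,679.61 / 3,726.69 = 71.90%.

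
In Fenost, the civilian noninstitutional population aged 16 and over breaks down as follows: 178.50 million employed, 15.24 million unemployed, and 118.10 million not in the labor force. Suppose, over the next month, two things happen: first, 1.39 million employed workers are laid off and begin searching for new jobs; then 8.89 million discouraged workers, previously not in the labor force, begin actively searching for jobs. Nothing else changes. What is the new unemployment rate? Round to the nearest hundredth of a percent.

Initially, labor force = 178.50 + 15.24 = 193.74 million, so u = 15.24/193.74 = 7.87%.
After the first change, employed falls and unemployed rises by 1.39; labor force unchanged → E = 177.11, U = 16.63, labor force = 193.74 million.
After the second change, unemployed and labor force both rise by 8.89 → E = 177.11, U = 25.52, labor force = 202.63 million.
New unemployment rate = 25.52 / 202.63 = 12.59%.

New unemployment rate ≈ 12.59%.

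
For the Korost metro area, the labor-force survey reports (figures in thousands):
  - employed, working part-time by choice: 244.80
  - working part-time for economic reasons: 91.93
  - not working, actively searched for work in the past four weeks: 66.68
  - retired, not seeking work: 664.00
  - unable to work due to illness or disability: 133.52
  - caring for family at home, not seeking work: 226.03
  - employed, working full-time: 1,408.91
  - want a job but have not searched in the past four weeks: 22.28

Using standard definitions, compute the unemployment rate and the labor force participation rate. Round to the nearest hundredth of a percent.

Unemployment rate ≈ 3.68%; labor force participation rate ≈ 63.41%.

Employed = 244.80 + 91.93 + 1,408.91 = 1,745.64 thousand (anyone who worked, including part-time for economic reasons, counts as employed).
Unemployed = 66.68 thousand.
Labor force = 1,745.64 + 66.68 = 1,812.32 thousand.
Not in labor force = 664.00 + 133.52 + 226.03 + 22.28 = 1,045.83 thousand (those not working and not actively searching are outside the labor force — including those who want a job but have given up searching).
Civilian working-age population = 1,812.32 + 1,045.83 = 2,858.15 thousand.
Unemployment rate = 66.68 / 1,812.32 = 3.68%.
Labor force participation rate = 1,812.32 / 2,858.15 = 63.41%.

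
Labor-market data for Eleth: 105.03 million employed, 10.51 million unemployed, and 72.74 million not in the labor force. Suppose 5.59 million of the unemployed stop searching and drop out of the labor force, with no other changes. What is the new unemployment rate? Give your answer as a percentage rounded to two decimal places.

Initially, labor force = 105.03 + 10.51 = 115.54 million, so u = 10.51/115.54 = 9.10%.
After the change, unemployed and labor force both fall by 5.59 → E = 105.03, U = 4.92, labor force = 109.95 million.
New unemployment rate = 4.92 / 109.95 = 4.47%.

New unemployment rate ≈ 4.47%.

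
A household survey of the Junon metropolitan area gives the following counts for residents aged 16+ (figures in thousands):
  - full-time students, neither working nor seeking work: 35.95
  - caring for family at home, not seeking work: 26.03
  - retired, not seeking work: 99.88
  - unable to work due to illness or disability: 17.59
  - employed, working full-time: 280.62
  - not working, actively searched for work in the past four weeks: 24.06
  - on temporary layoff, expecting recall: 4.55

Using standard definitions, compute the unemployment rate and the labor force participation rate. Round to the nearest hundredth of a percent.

Employed = 280.62 thousand.
Unemployed = 24.06 + 4.55 = 28.61 thousand (jobless and actively searching, or on temporary layoff).
Labor force = 280.62 + 28.61 = 309.23 thousand.
Not in labor force = 35.95 + 26.03 + 99.88 + 17.59 = 179.45 thousand (those not working and not actively searching are outside the labor force).
Civilian working-age population = 309.23 + 179.45 = 488.68 thousand.
Unemployment rate = 28.61 / 309.23 = 9.25%.
Labor force participation rate = 309.23 / 488.68 = 63.28%.

Unemployment rate ≈ 9.25%; labor force participation rate ≈ 63.28%.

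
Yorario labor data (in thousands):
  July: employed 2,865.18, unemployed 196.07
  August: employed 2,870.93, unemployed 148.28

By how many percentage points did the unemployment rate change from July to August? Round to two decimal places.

July: labor force = 2,865.18 + 196.07 = 3,061.25; u = 196.07/3,061.25 = 6.40%.
August: labor force = 2,870.93 + 148.28 = 3,019.21; u = 148.28/3,019.21 = 4.91%.
Change = 4.91% − 6.40% = −1.49 pp.

The unemployment rate changed by −1.49 percentage points.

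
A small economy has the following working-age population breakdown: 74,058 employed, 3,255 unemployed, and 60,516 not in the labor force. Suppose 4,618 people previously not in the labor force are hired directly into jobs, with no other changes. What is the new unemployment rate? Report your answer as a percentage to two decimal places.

Initially, labor force = 74,058 + 3,255 = 77,313, so u = 3,255/77,313 = 4.21%.
After the change, employed and labor force both rise by 4,618; unemployed unchanged → E = 78,676, U = 3,255, labor force = 81,931.
New unemployment rate = 3,255 / 81,931 = 3.97%.

New unemployment rate ≈ 3.97%.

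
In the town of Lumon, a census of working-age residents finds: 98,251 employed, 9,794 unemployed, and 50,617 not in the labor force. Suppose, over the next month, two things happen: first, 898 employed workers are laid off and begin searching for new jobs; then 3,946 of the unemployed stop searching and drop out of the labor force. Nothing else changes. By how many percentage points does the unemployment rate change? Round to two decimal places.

Initially, labor force = 98,251 + 9,794 = 108,045, so u = 9,794/108,045 = 9.06%.
After the first change, employed falls and unemployed rises by 898; labor force unchanged → E = 97,353, U = 10,692, labor force = 108,045.
After the second change, unemployed and labor force both fall by 3,946 → E = 97,353, U = 6,746, labor force = 104,099.
New unemployment rate = 6,746 / 104,099 = 6.48%.
Change = 6.48% − 9.06% = −2.58 percentage points.

The unemployment rate changes by −2.58 percentage points.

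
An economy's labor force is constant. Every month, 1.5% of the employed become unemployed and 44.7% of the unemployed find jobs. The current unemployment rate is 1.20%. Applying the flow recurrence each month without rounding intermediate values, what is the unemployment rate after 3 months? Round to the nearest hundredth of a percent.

With a fixed labor force, u_{t+1} = u_t + s·(1−u_t) − f·u_t = u_t·(1−s−f) + s.
Here 1−s−f = 0.538 and s = 0.015.
u_1 = 0.012000 × 0.538 + 0.015 = 0.021456.
u_2 = 0.021456 × 0.538 + 0.015 = 0.026543.
u_3 = 0.026543 × 0.538 + 0.015 = 0.029280.

Unemployment rate after three months ≈ 2.93%.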